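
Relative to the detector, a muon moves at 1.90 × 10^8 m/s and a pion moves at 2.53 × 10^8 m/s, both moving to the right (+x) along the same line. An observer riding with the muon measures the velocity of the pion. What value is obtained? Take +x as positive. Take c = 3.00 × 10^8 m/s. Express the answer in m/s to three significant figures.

+1.35 × 10^8 m/s

β_A = 0.633, β_B = 0.843 (dividing each by c = 3.00 × 10^8 m/s).
Transform to A's frame with the inverse velocity-addition law: u' = (u − v)/(1 − uv/c²), taking u = β_B and v = β_A.
u' = (0.843 − 0.633) / (1 − (0.633)(0.843)) = 0.2100/0.4659 = 0.4508.
u' = 0.4508 × 3.00 × 10^8 m/s.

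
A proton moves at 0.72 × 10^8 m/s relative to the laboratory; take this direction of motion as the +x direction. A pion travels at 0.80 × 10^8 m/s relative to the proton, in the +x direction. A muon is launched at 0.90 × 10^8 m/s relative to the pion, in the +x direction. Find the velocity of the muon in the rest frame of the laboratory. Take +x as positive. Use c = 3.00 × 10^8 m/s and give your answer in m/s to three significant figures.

Apply u = (u' + v)/(1 + u'v/c²) successively, working outward toward the laboratory.
(Dividing each given speed by c = 3.00 × 10^8 m/s to work in units of c.)
Start: velocity of the proton relative to the laboratory = 0.2400c.
Compose with the pion (u' = 0.267 in the proton frame): u_1 = (0.267 + 0.240) / (1 + 0.267·0.240) = 0.5067/1.0640 = 0.4762.
Compose with the muon (u' = 0.300 in the pion frame): u_2 = (0.300 + 0.476) / (1 + 0.300·0.476) = 0.7762/1.1429 = 0.6792.
So u = 0.6792 × 3.00 × 10^8 m/s.

2.04 × 10^8 m/s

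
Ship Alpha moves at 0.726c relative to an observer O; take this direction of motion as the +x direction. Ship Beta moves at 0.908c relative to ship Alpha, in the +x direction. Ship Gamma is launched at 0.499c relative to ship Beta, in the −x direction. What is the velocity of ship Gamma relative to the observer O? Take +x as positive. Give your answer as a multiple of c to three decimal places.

+0.955c

Apply u = (u' + v)/(1 + u'v/c²) successively, working outward toward the observer O.
Start: velocity of ship Alpha relative to the observer O = 0.7260c.
Compose with ship Beta (u' = 0.908 in ship Alpha frame): u_1 = (0.908 + 0.726) / (1 + 0.908·0.726) = 1.6340/1.6592 = 0.9848.
Compose with ship Gamma (u' = -0.499 in ship Beta frame): u_2 = (-0.499 + 0.985) / (1 + (-0.499)·0.985) = 0.4858/0.5086 = 0.9552.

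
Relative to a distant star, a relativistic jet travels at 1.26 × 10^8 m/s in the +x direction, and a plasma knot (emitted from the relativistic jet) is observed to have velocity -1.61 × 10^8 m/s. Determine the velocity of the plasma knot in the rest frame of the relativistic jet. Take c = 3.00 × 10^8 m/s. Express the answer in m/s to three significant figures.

v = 0.420c, u = -0.537c.
Invert the composition law: u' = (u − v)/(1 − uv/c²).
u' = (-0.537 − 0.420) / (1 − (-0.537)(0.420)) = -0.9567/1.2254 = -0.7807.
u' = -0.7807 × 3.00 × 10^8 m/s.

-2.34 × 10^8 m/s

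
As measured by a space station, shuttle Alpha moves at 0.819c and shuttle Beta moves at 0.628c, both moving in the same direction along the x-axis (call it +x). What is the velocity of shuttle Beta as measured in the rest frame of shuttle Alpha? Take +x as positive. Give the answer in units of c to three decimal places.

β_A = 0.819, β_B = 0.628.
Transform to A's frame with the inverse velocity-addition law: u' = (u − v)/(1 − uv/c²), taking u = β_B and v = β_A.
u' = (0.628 − 0.819) / (1 − (0.819)(0.628)) = -0.1910/0.4857 = -0.3933.

-0.393c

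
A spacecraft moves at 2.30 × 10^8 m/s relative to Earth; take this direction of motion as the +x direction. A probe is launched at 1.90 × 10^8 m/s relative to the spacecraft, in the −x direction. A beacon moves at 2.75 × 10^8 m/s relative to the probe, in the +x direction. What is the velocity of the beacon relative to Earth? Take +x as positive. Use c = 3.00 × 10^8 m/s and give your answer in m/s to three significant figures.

+2.85 × 10^8 m/s

Apply u = (u' + v)/(1 + u'v/c²) successively, working outward toward Earth.
(Dividing each given speed by c = 3.00 × 10^8 m/s to work in units of c.)
Start: velocity of the spacecraft relative to Earth = 0.7667c.
Compose with the probe (u' = -0.633 in the spacecraft frame): u_1 = (-0.633 + 0.767) / (1 + (-0.633)·0.767) = 0.1333/0.5144 = 0.2592.
Compose with the beacon (u' = 0.917 in the probe frame): u_2 = (0.917 + 0.259) / (1 + 0.917·0.259) = 1.1758/1.2376 = 0.9501.
So u = 0.9501 × 3.00 × 10^8 m/s.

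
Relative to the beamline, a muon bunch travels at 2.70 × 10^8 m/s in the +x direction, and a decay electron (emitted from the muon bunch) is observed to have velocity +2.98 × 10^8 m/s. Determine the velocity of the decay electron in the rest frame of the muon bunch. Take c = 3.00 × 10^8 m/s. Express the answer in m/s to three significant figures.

+2.64 × 10^8 m/s

v = 0.900c, u = 0.993c.
Invert the composition law: u' = (u − v)/(1 − uv/c²).
u' = (0.993 − 0.900) / (1 − (0.993)(0.900)) = 0.0933/0.1060 = 0.8805.
u' = 0.8805 × 3.00 × 10^8 m/s.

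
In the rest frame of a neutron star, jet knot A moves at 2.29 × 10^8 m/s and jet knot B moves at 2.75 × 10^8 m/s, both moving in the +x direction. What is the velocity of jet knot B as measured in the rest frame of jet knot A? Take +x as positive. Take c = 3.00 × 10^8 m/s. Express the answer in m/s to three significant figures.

+1.53 × 10^8 m/s

β_A = 0.763, β_B = 0.917 (dividing each by c = 3.00 × 10^8 m/s).
Transform to A's frame with the inverse velocity-addition law: u' = (u − v)/(1 − uv/c²), taking u = β_B and v = β_A.
u' = (0.917 − 0.763) / (1 − (0.763)(0.917)) = 0.1533/0.3003 = 0.5106.
u' = 0.5106 × 3.00 × 10^8 m/s.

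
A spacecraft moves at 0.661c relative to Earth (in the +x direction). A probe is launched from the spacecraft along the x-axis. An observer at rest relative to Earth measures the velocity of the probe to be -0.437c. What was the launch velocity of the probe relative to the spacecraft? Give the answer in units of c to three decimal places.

-0.852c

Invert the composition law: u' = (u − v)/(1 − uv/c²).
u' = (-0.437 − 0.661) / (1 − (-0.437)(0.661)) = -1.0980/1.2889 = -0.8519.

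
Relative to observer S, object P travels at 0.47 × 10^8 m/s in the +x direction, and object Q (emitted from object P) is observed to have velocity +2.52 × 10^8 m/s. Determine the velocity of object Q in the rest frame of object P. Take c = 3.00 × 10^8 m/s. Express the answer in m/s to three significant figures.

v = 0.157c, u = 0.840c.
Invert the composition law: u' = (u − v)/(1 − uv/c²).
u' = (0.840 − 0.157) / (1 − (0.840)(0.157)) = 0.6833/0.8684 = 0.7869.
u' = 0.7869 × 3.00 × 10^8 m/s.

+2.36 × 10^8 m/s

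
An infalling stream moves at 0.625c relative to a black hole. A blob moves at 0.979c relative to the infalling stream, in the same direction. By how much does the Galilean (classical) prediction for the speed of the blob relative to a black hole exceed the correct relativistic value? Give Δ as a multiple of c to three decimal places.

Galilean: u_cl = 0.979 + 0.625 = 1.6040.
Relativistic: u_rel = (0.979 + 0.625) / (1 + 0.979·0.625) = 1.6040/1.6119 = 0.9951.
Δ = 1.6040 − 0.9951 = 0.6089.
(The classical prediction exceeds c; the relativistic result does not.)

Δ = 0.609c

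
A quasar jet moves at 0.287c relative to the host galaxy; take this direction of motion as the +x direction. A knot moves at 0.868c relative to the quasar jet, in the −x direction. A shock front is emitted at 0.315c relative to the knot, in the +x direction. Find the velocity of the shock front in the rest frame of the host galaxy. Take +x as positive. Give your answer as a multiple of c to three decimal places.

-0.607c

Apply u = (u' + v)/(1 + u'v/c²) successively, working outward toward the host galaxy.
Start: velocity of the quasar jet relative to the host galaxy = 0.2870c.
Compose with the knot (u' = -0.868 in the quasar jet frame): u_1 = (-0.868 + 0.287) / (1 + (-0.868)·0.287) = -0.5810/0.7509 = -0.7738.
Compose with the shock front (u' = 0.315 in the knot frame): u_2 = (0.315 + (-0.774)) / (1 + 0.315·(-0.774)) = -0.4588/0.7563 = -0.6066.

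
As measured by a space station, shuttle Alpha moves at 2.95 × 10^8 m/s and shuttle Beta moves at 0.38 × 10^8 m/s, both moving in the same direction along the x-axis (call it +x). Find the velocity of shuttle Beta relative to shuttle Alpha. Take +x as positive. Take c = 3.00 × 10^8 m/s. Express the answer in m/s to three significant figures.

β_A = 0.983, β_B = 0.127 (dividing each by c = 3.00 × 10^8 m/s).
Transform to A's frame with the inverse velocity-addition law: u' = (u − v)/(1 − uv/c²), taking u = β_B and v = β_A.
u' = (0.127 − 0.983) / (1 − (0.983)(0.127)) = -0.8567/0.8754 = -0.9786.
u' = -0.9786 × 3.00 × 10^8 m/s.

-2.94 × 10^8 m/s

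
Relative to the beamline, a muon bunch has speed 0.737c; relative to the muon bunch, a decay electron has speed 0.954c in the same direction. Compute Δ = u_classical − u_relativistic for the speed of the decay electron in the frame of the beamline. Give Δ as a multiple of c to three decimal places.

Galilean: u_cl = 0.954 + 0.737 = 1.6910.
Relativistic: u_rel = (0.954 + 0.737) / (1 + 0.954·0.737) = 1.6910/1.7031 = 0.9929.
Δ = 1.6910 − 0.9929 = 0.6981.
(The classical prediction exceeds c; the relativistic result does not.)

Δ = 0.698c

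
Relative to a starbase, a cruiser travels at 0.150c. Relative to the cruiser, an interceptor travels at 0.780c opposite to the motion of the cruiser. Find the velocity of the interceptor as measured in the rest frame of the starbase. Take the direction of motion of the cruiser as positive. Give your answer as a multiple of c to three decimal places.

-0.713c

With v = 0.150 and u' = -0.780 (in units of c),
u = (u' + v)/(1 + u'v/c²):
u = (-0.780 + 0.150) / (1 + (-0.780)·0.150) = -0.6300/0.8830 = -0.7135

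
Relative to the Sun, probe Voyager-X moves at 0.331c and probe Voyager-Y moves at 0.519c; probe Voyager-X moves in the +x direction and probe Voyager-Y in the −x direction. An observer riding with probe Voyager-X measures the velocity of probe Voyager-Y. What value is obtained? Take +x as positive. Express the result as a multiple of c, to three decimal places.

-0.725c

β_A = 0.331, β_B = -0.519.
Transform to A's frame with the inverse velocity-addition law: u' = (u − v)/(1 − uv/c²), taking u = β_B and v = β_A.
u' = (-0.519 − 0.331) / (1 − (0.331)(-0.519)) = -0.8500/1.1718 = -0.7254.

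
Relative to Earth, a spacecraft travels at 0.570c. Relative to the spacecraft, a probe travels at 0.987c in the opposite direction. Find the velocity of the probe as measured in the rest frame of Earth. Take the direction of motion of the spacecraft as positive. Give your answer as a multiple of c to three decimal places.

-0.953c

With v = 0.570 and u' = -0.987 (in units of c),
u = (u' + v)/(1 + u'v/c²):
u = (-0.987 + 0.570) / (1 + (-0.987)·0.570) = -0.4170/0.4374 = -0.9533
(Galilean addition would give -0.417c.)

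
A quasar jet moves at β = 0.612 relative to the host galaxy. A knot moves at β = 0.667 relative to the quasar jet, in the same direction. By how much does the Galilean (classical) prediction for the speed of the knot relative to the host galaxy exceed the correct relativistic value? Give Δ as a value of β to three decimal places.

Galilean: u_cl = 0.667 + 0.612 = 1.2790.
Relativistic: u_rel = (0.667 + 0.612) / (1 + 0.667·0.612) = 1.2790/1.4082 = 0.9082.
Δ = 1.2790 − 0.9082 = 0.3708.
(The classical prediction exceeds c; the relativistic result does not.)

Δ = 0.371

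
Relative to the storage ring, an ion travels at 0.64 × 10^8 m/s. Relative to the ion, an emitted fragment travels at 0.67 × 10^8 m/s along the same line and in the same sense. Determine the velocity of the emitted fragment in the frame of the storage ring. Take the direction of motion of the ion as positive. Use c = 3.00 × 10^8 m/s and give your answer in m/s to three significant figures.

1.25 × 10^8 m/s

In units of c (dividing by 3.00 × 10^8 m/s): v = 0.213, u' = 0.223.
u = (u' + v)/(1 + u'v/c²):
u = (0.223 + 0.213) / (1 + 0.223·0.213) = 0.4367/1.0476 = 0.4168
(Galilean addition would give +0.437c.)
Converting back: u = 0.4168 × 3.00 × 10^8 m/s.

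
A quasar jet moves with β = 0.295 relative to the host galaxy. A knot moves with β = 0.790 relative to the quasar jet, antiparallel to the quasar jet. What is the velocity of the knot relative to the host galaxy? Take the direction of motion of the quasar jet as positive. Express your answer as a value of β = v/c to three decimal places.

With v = 0.295 and u' = -0.790 (in units of c),
u = (u' + v)/(1 + u'v/c²):
u = (-0.790 + 0.295) / (1 + (-0.790)·0.295) = -0.4950/0.7670 = -0.6454
(Galilean addition would give -0.495c.)

β = -0.645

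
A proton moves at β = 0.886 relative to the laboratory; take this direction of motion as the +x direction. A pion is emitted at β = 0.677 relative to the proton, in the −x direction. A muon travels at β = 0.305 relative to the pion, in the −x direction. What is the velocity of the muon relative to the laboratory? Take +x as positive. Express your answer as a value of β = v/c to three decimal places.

Apply u = (u' + v)/(1 + u'v/c²) successively, working outward toward the laboratory.
Start: velocity of the proton relative to the laboratory = 0.8860c.
Compose with the pion (u' = -0.677 in the proton frame): u_1 = (-0.677 + 0.886) / (1 + (-0.677)·0.886) = 0.2090/0.4002 = 0.5223.
Compose with the muon (u' = -0.305 in the pion frame): u_2 = (-0.305 + 0.522) / (1 + (-0.305)·0.522) = 0.2173/0.8407 = 0.2584.

β = +0.258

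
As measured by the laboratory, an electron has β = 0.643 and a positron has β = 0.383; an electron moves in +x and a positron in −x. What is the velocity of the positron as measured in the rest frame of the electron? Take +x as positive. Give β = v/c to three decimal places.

β_A = 0.643, β_B = -0.383.
Transform to A's frame with the inverse velocity-addition law: u' = (u − v)/(1 − uv/c²), taking u = β_B and v = β_A.
u' = (-0.383 − 0.643) / (1 − (0.643)(-0.383)) = -1.0260/1.2463 = -0.8233.

β = -0.823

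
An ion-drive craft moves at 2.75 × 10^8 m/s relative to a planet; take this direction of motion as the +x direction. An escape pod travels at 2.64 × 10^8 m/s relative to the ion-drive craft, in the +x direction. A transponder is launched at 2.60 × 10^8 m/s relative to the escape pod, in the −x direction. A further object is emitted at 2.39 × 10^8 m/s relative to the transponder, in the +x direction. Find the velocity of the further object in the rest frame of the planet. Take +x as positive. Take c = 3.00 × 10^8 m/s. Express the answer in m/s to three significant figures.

+2.97 × 10^8 m/s

Apply u = (u' + v)/(1 + u'v/c²) successively, working outward toward the planet.
(Dividing each given speed by c = 3.00 × 10^8 m/s to work in units of c.)
Start: velocity of the ion-drive craft relative to the planet = 0.9167c.
Compose with the escape pod (u' = 0.880 in the ion-drive craft frame): u_1 = (0.880 + 0.917) / (1 + 0.880·0.917) = 1.7967/1.8067 = 0.9945.
Compose with the transponder (u' = -0.867 in the escape pod frame): u_2 = (-0.867 + 0.994) / (1 + (-0.867)·0.994) = 0.1278/0.1381 = 0.9252.
Compose with the further object (u' = 0.797 in the transponder frame): u_3 = (0.797 + 0.925) / (1 + 0.797·0.925) = 1.7219/1.7371 = 0.9912.
So u = 0.9912 × 3.00 × 10^8 m/s.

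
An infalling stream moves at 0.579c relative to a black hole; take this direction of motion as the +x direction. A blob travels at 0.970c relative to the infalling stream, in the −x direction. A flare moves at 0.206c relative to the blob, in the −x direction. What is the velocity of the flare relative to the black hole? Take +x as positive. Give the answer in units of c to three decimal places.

Apply u = (u' + v)/(1 + u'v/c²) successively, working outward toward the black hole.
Start: velocity of the infalling stream relative to the black hole = 0.5790c.
Compose with the blob (u' = -0.970 in the infalling stream frame): u_1 = (-0.970 + 0.579) / (1 + (-0.970)·0.579) = -0.3910/0.4384 = -0.8919.
Compose with the flare (u' = -0.206 in the blob frame): u_2 = (-0.206 + (-0.892)) / (1 + (-0.206)·(-0.892)) = -1.0979/1.1837 = -0.9275.

-0.928c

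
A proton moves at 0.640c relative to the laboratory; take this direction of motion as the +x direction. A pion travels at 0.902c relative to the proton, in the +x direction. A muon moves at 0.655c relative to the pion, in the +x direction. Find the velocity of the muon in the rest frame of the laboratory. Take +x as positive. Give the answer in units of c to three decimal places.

0.995c

Apply u = (u' + v)/(1 + u'v/c²) successively, working outward toward the laboratory.
Start: velocity of the proton relative to the laboratory = 0.6400c.
Compose with the pion (u' = 0.902 in the proton frame): u_1 = (0.902 + 0.640) / (1 + 0.902·0.640) = 1.5420/1.5773 = 0.9776.
Compose with the muon (u' = 0.655 in the pion frame): u_2 = (0.655 + 0.978) / (1 + 0.655·0.978) = 1.6326/1.6403 = 0.9953.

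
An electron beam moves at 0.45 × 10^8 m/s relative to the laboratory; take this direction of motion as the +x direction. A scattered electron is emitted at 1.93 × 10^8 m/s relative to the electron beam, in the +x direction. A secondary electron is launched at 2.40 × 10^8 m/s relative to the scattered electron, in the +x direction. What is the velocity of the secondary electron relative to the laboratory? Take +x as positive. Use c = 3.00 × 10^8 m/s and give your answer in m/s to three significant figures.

Apply u = (u' + v)/(1 + u'v/c²) successively, working outward toward the laboratory.
(Dividing each given speed by c = 3.00 × 10^8 m/s to work in units of c.)
Start: velocity of the electron beam relative to the laboratory = 0.1500c.
Compose with the scattered electron (u' = 0.643 in the electron beam frame): u_1 = (0.643 + 0.150) / (1 + 0.643·0.150) = 0.7933/1.0965 = 0.7235.
Compose with the secondary electron (u' = 0.800 in the scattered electron frame): u_2 = (0.800 + 0.724) / (1 + 0.800·0.724) = 1.5235/1.5788 = 0.9650.
So u = 0.9650 × 3.00 × 10^8 m/s.

2.89 × 10^8 m/s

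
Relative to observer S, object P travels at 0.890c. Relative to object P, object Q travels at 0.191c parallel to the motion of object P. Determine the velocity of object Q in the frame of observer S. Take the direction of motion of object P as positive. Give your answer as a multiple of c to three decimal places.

0.924c

With v = 0.890 and u' = 0.191 (in units of c),
u = (u' + v)/(1 + u'v/c²):
u = (0.191 + 0.890) / (1 + 0.191·0.890) = 1.0810/1.1700 = 0.9239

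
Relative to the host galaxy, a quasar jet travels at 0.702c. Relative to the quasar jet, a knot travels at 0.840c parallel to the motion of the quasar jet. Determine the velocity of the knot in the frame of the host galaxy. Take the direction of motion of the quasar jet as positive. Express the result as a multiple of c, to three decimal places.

With v = 0.702 and u' = 0.840 (in units of c),
u = (u' + v)/(1 + u'v/c²):
u = (0.840 + 0.702) / (1 + 0.840·0.702) = 1.5420/1.5897 = 0.9700
(Galilean addition would give +1.542c, exceeding c.)

0.970c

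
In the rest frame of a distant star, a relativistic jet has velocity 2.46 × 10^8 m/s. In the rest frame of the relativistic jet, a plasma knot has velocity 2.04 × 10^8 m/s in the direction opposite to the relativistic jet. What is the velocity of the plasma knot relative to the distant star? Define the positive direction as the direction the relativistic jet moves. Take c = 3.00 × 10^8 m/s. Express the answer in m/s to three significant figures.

In units of c (dividing by 3.00 × 10^8 m/s): v = 0.820, u' = -0.680.
u = (u' + v)/(1 + u'v/c²):
u = (-0.680 + 0.820) / (1 + (-0.680)·0.820) = 0.1400/0.4424 = 0.3165
Converting back: u = 0.3165 × 3.00 × 10^8 m/s.

+9.49 × 10^7 m/s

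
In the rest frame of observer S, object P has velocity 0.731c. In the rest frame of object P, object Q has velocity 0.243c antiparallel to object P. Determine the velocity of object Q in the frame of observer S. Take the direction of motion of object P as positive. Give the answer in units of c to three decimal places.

+0.593c

With v = 0.731 and u' = -0.243 (in units of c),
u = (u' + v)/(1 + u'v/c²):
u = (-0.243 + 0.731) / (1 + (-0.243)·0.731) = 0.4880/0.8224 = 0.5934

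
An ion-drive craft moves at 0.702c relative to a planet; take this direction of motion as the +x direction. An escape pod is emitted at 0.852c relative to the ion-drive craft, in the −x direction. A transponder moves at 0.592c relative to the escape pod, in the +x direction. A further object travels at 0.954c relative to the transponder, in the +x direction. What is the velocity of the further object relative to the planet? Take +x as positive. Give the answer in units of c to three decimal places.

Apply u = (u' + v)/(1 + u'v/c²) successively, working outward toward the planet.
Start: velocity of the ion-drive craft relative to the planet = 0.7020c.
Compose with the escape pod (u' = -0.852 in the ion-drive craft frame): u_1 = (-0.852 + 0.702) / (1 + (-0.852)·0.702) = -0.1500/0.4019 = -0.3732.
Compose with the transponder (u' = 0.592 in the escape pod frame): u_2 = (0.592 + (-0.373)) / (1 + 0.592·(-0.373)) = 0.2188/0.7790 = 0.2808.
Compose with the further object (u' = 0.954 in the transponder frame): u_3 = (0.954 + 0.281) / (1 + 0.954·0.281) = 1.2348/1.2679 = 0.9739.

+0.974c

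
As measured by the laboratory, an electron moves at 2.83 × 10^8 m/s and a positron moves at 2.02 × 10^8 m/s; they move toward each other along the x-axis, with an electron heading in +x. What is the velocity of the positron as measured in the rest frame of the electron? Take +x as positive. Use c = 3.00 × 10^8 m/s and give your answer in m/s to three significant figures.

β_A = 0.943, β_B = -0.673 (dividing each by c = 3.00 × 10^8 m/s).
Transform to A's frame with the inverse velocity-addition law: u' = (u − v)/(1 − uv/c²), taking u = β_B and v = β_A.
u' = (-0.673 − 0.943) / (1 − (0.943)(-0.673)) = -1.6167/1.6352 = -0.9887.
u' = -0.9887 × 3.00 × 10^8 m/s.

-2.97 × 10^8 m/s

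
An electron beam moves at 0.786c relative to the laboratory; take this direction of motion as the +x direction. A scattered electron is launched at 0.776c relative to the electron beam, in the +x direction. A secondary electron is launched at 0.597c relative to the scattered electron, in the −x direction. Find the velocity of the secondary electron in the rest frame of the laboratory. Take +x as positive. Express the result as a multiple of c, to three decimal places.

Apply u = (u' + v)/(1 + u'v/c²) successively, working outward toward the laboratory.
Start: velocity of the electron beam relative to the laboratory = 0.7860c.
Compose with the scattered electron (u' = 0.776 in the electron beam frame): u_1 = (0.776 + 0.786) / (1 + 0.776·0.786) = 1.5620/1.6099 = 0.9702.
Compose with the secondary electron (u' = -0.597 in the scattered electron frame): u_2 = (-0.597 + 0.970) / (1 + (-0.597)·0.970) = 0.3732/0.4208 = 0.8870.

+0.887c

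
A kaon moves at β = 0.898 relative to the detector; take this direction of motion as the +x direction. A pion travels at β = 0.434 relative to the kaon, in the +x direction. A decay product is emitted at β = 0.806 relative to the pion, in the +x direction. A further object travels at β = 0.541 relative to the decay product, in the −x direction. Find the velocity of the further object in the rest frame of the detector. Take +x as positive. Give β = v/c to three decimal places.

β = +0.985

Apply u = (u' + v)/(1 + u'v/c²) successively, working outward toward the detector.
Start: velocity of the kaon relative to the detector = 0.8980c.
Compose with the pion (u' = 0.434 in the kaon frame): u_1 = (0.434 + 0.898) / (1 + 0.434·0.898) = 1.3320/1.3897 = 0.9585.
Compose with the decay product (u' = 0.806 in the pion frame): u_2 = (0.806 + 0.958) / (1 + 0.806·0.958) = 1.7645/1.7725 = 0.9955.
Compose with the further object (u' = -0.541 in the decay product frame): u_3 = (-0.541 + 0.995) / (1 + (-0.541)·0.995) = 0.4545/0.4615 = 0.9848.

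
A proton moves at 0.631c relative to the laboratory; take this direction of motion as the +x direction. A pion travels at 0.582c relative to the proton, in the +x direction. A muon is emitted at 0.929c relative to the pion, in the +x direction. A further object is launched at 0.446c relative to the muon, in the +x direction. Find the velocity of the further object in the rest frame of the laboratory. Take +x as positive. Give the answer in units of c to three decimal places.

Apply u = (u' + v)/(1 + u'v/c²) successively, working outward toward the laboratory.
Start: velocity of the proton relative to the laboratory = 0.6310c.
Compose with the pion (u' = 0.582 in the proton frame): u_1 = (0.582 + 0.631) / (1 + 0.582·0.631) = 1.2130/1.3672 = 0.8872.
Compose with the muon (u' = 0.929 in the pion frame): u_2 = (0.929 + 0.887) / (1 + 0.929·0.887) = 1.8162/1.8242 = 0.9956.
Compose with the further object (u' = 0.446 in the muon frame): u_3 = (0.446 + 0.996) / (1 + 0.446·0.996) = 1.4416/1.4440 = 0.9983.

0.998c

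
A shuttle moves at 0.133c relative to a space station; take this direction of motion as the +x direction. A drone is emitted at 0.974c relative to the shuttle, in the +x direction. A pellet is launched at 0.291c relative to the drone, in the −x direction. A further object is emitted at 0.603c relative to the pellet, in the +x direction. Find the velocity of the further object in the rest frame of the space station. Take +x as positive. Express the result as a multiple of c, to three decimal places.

Apply u = (u' + v)/(1 + u'v/c²) successively, working outward toward the space station.
Start: velocity of the shuttle relative to the space station = 0.1330c.
Compose with the drone (u' = 0.974 in the shuttle frame): u_1 = (0.974 + 0.133) / (1 + 0.974·0.133) = 1.1070/1.1295 = 0.9800.
Compose with the pellet (u' = -0.291 in the drone frame): u_2 = (-0.291 + 0.980) / (1 + (-0.291)·0.980) = 0.6890/0.7148 = 0.9640.
Compose with the further object (u' = 0.603 in the pellet frame): u_3 = (0.603 + 0.964) / (1 + 0.603·0.964) = 1.5670/1.5813 = 0.9910.

+0.991c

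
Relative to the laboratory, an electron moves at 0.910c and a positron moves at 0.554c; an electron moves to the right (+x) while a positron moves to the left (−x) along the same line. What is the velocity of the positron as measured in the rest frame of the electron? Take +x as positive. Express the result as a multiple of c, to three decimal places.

-0.973c

β_A = 0.910, β_B = -0.554.
Transform to A's frame with the inverse velocity-addition law: u' = (u − v)/(1 − uv/c²), taking u = β_B and v = β_A.
u' = (-0.554 − 0.910) / (1 − (0.910)(-0.554)) = -1.4640/1.5041 = -0.9733.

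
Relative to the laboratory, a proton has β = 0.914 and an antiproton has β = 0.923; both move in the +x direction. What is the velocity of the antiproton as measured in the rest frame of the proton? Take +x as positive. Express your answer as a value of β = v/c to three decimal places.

β = +0.058

β_A = 0.914, β_B = 0.923.
Transform to A's frame with the inverse velocity-addition law: u' = (u − v)/(1 − uv/c²), taking u = β_B and v = β_A.
u' = (0.923 − 0.914) / (1 − (0.914)(0.923)) = 0.0090/0.1564 = 0.0576.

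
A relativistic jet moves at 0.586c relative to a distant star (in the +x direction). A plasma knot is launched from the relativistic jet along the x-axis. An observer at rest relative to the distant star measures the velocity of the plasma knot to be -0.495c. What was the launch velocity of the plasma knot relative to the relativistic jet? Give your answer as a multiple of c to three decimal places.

Invert the composition law: u' = (u − v)/(1 − uv/c²).
u' = (-0.495 − 0.586) / (1 − (-0.495)(0.586)) = -1.0810/1.2901 = -0.8379.

-0.838c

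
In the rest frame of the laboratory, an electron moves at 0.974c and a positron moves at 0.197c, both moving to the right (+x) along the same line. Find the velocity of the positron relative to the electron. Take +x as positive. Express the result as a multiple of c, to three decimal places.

β_A = 0.974, β_B = 0.197.
Transform to A's frame with the inverse velocity-addition law: u' = (u − v)/(1 − uv/c²), taking u = β_B and v = β_A.
u' = (0.197 − 0.974) / (1 − (0.974)(0.197)) = -0.7770/0.8081 = -0.9615.

-0.961c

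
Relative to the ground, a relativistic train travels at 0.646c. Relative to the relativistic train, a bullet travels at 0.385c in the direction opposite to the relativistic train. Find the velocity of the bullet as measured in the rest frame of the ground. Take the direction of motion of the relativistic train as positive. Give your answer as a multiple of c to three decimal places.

+0.347c

With v = 0.646 and u' = -0.385 (in units of c),
u = (u' + v)/(1 + u'v/c²):
u = (-0.385 + 0.646) / (1 + (-0.385)·0.646) = 0.2610/0.7513 = 0.3474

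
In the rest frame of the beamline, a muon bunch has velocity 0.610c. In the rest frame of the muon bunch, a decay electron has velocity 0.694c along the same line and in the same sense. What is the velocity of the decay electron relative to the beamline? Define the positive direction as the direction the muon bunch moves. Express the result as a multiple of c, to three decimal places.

With v = 0.610 and u' = 0.694 (in units of c),
u = (u' + v)/(1 + u'v/c²):
u = (0.694 + 0.610) / (1 + 0.694·0.610) = 1.3040/1.4233 = 0.9162
(Galilean addition would give +1.304c, exceeding c.)

0.916c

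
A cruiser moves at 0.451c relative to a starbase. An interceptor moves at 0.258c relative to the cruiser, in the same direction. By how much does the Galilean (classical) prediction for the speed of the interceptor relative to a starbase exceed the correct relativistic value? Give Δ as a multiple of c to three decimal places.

Δ = 0.074c

Galilean: u_cl = 0.258 + 0.451 = 0.7090.
Relativistic: u_rel = (0.258 + 0.451) / (1 + 0.258·0.451) = 0.7090/1.1164 = 0.6351.
Δ = 0.7090 − 0.6351 = 0.0739.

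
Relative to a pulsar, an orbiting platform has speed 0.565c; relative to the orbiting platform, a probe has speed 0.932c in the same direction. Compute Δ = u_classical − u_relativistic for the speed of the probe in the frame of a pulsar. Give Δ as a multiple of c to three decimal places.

Δ = 0.516c

Galilean: u_cl = 0.932 + 0.565 = 1.4970.
Relativistic: u_rel = (0.932 + 0.565) / (1 + 0.932·0.565) = 1.4970/1.5266 = 0.9806.
Δ = 1.4970 − 0.9806 = 0.5164.
(The classical prediction exceeds c; the relativistic result does not.)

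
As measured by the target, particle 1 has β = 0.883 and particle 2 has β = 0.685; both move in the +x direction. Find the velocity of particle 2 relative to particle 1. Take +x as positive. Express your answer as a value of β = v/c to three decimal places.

β = -0.501

β_A = 0.883, β_B = 0.685.
Transform to A's frame with the inverse velocity-addition law: u' = (u − v)/(1 − uv/c²), taking u = β_B and v = β_A.
u' = (0.685 − 0.883) / (1 − (0.883)(0.685)) = -0.1980/0.3951 = -0.5011.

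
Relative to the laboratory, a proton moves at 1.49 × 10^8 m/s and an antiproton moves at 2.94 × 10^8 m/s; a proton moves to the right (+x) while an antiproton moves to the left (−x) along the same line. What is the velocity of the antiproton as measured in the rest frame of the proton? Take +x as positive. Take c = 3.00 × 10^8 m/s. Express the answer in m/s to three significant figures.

-2.98 × 10^8 m/s

β_A = 0.497, β_B = -0.980 (dividing each by c = 3.00 × 10^8 m/s).
Transform to A's frame with the inverse velocity-addition law: u' = (u − v)/(1 − uv/c²), taking u = β_B and v = β_A.
u' = (-0.980 − 0.497) / (1 − (0.497)(-0.980)) = -1.4767/1.4867 = -0.9932.
u' = -0.9932 × 3.00 × 10^8 m/s.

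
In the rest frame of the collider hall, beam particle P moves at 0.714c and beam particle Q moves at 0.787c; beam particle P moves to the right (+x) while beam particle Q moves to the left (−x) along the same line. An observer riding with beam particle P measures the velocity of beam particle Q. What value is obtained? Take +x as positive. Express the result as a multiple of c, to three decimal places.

β_A = 0.714, β_B = -0.787.
Transform to A's frame with the inverse velocity-addition law: u' = (u − v)/(1 − uv/c²), taking u = β_B and v = β_A.
u' = (-0.787 − 0.714) / (1 − (0.714)(-0.787)) = -1.5010/1.5619 = -0.9610.

-0.961c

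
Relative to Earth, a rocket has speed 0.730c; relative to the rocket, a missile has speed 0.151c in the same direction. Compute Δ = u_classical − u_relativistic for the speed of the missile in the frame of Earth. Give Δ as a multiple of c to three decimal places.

Δ = 0.087c

Galilean: u_cl = 0.151 + 0.730 = 0.8810.
Relativistic: u_rel = (0.151 + 0.730) / (1 + 0.151·0.730) = 0.8810/1.1102 = 0.7935.
Δ = 0.8810 − 0.7935 = 0.0875.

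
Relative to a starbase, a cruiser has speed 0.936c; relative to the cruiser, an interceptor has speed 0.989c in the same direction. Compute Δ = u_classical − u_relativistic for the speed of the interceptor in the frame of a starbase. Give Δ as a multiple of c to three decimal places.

Galilean: u_cl = 0.989 + 0.936 = 1.9250.
Relativistic: u_rel = (0.989 + 0.936) / (1 + 0.989·0.936) = 1.9250/1.9257 = 0.9996.
Δ = 1.9250 − 0.9996 = 0.9254.
(The classical prediction exceeds c; the relativistic result does not.)

Δ = 0.925c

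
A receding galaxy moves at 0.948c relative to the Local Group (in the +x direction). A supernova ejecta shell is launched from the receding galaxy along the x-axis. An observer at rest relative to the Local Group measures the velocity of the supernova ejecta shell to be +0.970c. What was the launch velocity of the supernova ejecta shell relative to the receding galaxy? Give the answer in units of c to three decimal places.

+0.273c

Invert the composition law: u' = (u − v)/(1 − uv/c²).
u' = (0.970 − 0.948) / (1 − (0.970)(0.948)) = 0.0220/0.0804 = 0.2735.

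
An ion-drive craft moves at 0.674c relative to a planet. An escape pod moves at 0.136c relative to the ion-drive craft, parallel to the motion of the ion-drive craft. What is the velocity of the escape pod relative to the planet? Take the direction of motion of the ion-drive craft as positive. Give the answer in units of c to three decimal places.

0.742c

With v = 0.674 and u' = 0.136 (in units of c),
u = (u' + v)/(1 + u'v/c²):
u = (0.136 + 0.674) / (1 + 0.136·0.674) = 0.8100/1.0917 = 0.7420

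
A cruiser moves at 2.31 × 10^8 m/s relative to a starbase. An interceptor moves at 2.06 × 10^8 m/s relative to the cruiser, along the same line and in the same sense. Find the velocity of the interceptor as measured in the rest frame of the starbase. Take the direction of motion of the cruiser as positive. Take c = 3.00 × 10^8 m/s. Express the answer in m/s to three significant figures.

In units of c (dividing by 3.00 × 10^8 m/s): v = 0.770, u' = 0.687.
u = (u' + v)/(1 + u'v/c²):
u = (0.687 + 0.770) / (1 + 0.687·0.770) = 1.4567/1.5287 = 0.9529
Converting back: u = 0.9529 × 3.00 × 10^8 m/s.

2.86 × 10^8 m/s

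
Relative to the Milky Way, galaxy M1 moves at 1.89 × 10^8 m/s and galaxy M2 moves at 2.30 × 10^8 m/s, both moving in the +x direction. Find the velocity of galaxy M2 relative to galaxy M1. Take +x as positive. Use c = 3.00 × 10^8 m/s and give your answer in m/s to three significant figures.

+7.93 × 10^7 m/s

β_A = 0.630, β_B = 0.767 (dividing each by c = 3.00 × 10^8 m/s).
Transform to A's frame with the inverse velocity-addition law: u' = (u − v)/(1 − uv/c²), taking u = β_B and v = β_A.
u' = (0.767 − 0.630) / (1 − (0.630)(0.767)) = 0.1367/0.5170 = 0.2643.
u' = 0.2643 × 3.00 × 10^8 m/s.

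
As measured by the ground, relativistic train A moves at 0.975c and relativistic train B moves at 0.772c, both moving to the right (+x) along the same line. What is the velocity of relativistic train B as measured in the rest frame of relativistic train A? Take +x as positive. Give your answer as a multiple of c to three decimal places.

-0.821c

β_A = 0.975, β_B = 0.772.
Transform to A's frame with the inverse velocity-addition law: u' = (u − v)/(1 − uv/c²), taking u = β_B and v = β_A.
u' = (0.772 − 0.975) / (1 − (0.975)(0.772)) = -0.2030/0.2473 = -0.8209.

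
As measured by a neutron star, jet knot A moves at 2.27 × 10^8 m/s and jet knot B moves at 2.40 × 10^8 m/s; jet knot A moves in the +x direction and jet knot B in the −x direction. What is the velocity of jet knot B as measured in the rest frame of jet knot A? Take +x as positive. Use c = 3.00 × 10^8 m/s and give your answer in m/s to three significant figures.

β_A = 0.757, β_B = -0.800 (dividing each by c = 3.00 × 10^8 m/s).
Transform to A's frame with the inverse velocity-addition law: u' = (u − v)/(1 − uv/c²), taking u = β_B and v = β_A.
u' = (-0.800 − 0.757) / (1 − (0.757)(-0.800)) = -1.5567/1.6053 = -0.9697.
u' = -0.9697 × 3.00 × 10^8 m/s.

-2.91 × 10^8 m/s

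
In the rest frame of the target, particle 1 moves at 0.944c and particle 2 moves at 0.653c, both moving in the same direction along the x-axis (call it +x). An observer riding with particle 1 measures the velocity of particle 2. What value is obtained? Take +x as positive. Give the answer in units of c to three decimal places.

β_A = 0.944, β_B = 0.653.
Transform to A's frame with the inverse velocity-addition law: u' = (u − v)/(1 − uv/c²), taking u = β_B and v = β_A.
u' = (0.653 − 0.944) / (1 − (0.944)(0.653)) = -0.2910/0.3836 = -0.7587.

-0.759c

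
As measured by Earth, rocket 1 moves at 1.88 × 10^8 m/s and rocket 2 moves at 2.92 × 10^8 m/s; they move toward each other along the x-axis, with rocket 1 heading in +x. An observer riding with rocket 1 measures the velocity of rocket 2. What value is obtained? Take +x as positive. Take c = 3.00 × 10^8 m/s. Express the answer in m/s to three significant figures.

-2.98 × 10^8 m/s

β_A = 0.627, β_B = -0.973 (dividing each by c = 3.00 × 10^8 m/s).
Transform to A's frame with the inverse velocity-addition law: u' = (u − v)/(1 − uv/c²), taking u = β_B and v = β_A.
u' = (-0.973 − 0.627) / (1 − (0.627)(-0.973)) = -1.6000/1.6100 = -0.9938.
u' = -0.9938 × 3.00 × 10^8 m/s.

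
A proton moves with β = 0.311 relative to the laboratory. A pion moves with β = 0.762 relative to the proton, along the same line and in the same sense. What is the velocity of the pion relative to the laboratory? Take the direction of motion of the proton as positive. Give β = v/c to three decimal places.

With v = 0.311 and u' = 0.762 (in units of c),
u = (u' + v)/(1 + u'v/c²):
u = (0.762 + 0.311) / (1 + 0.762·0.311) = 1.0730/1.2370 = 0.8674

β = 0.867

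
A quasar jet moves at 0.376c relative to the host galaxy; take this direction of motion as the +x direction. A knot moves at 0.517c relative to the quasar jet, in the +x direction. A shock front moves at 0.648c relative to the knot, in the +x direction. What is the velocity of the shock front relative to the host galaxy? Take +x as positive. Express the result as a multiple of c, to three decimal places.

0.940c

Apply u = (u' + v)/(1 + u'v/c²) successively, working outward toward the host galaxy.
Start: velocity of the quasar jet relative to the host galaxy = 0.3760c.
Compose with the knot (u' = 0.517 in the quasar jet frame): u_1 = (0.517 + 0.376) / (1 + 0.517·0.376) = 0.8930/1.1944 = 0.7477.
Compose with the shock front (u' = 0.648 in the knot frame): u_2 = (0.648 + 0.748) / (1 + 0.648·0.748) = 1.3957/1.4845 = 0.9402.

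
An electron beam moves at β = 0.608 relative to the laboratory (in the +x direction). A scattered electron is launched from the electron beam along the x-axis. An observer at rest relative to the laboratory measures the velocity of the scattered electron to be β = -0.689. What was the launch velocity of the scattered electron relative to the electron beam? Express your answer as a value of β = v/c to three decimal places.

Invert the composition law: u' = (u − v)/(1 − uv/c²).
u' = (-0.689 − 0.608) / (1 − (-0.689)(0.608)) = -1.2970/1.4189 = -0.9141.

β = -0.914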